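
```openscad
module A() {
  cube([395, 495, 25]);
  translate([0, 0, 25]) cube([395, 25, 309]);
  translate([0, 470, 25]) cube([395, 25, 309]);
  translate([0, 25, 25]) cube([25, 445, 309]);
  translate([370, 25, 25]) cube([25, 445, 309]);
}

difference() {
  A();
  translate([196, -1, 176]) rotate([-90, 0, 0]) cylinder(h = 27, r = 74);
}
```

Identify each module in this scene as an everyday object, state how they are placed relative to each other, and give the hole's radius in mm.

A is an open box. The open box has a circular hole through its front wall. The hole's radius is 74 mm.

The subtracted cylinder has r = 74 mm.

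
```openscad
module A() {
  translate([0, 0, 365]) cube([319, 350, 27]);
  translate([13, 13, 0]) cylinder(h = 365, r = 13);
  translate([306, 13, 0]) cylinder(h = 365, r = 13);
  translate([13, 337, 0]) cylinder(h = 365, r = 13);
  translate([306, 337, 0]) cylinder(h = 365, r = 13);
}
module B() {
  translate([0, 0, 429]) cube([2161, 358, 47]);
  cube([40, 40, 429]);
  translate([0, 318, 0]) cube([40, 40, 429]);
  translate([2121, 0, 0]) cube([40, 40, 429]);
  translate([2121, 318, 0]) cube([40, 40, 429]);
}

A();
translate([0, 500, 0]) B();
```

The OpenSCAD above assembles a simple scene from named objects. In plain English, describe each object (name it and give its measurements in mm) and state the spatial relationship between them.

A is a four-legged stool. The seat is 319×350 mm, 27 mm thick, top at z = 392 mm. It stands on four round legs, each 26 mm in diameter, from z = 0 to the seat underside, each leg's axis is inset half a diameter from the nearest pair of seat edges (so the leg's bounding box is flush with the corner).

B is a bench: a 2161×358 mm seat slab, 47 mm thick, top at z = 476 mm, on four 40×40 mm square legs flush with the seat corners and standing on z = 0.

The bench is on the floor beside the stool on its +y side.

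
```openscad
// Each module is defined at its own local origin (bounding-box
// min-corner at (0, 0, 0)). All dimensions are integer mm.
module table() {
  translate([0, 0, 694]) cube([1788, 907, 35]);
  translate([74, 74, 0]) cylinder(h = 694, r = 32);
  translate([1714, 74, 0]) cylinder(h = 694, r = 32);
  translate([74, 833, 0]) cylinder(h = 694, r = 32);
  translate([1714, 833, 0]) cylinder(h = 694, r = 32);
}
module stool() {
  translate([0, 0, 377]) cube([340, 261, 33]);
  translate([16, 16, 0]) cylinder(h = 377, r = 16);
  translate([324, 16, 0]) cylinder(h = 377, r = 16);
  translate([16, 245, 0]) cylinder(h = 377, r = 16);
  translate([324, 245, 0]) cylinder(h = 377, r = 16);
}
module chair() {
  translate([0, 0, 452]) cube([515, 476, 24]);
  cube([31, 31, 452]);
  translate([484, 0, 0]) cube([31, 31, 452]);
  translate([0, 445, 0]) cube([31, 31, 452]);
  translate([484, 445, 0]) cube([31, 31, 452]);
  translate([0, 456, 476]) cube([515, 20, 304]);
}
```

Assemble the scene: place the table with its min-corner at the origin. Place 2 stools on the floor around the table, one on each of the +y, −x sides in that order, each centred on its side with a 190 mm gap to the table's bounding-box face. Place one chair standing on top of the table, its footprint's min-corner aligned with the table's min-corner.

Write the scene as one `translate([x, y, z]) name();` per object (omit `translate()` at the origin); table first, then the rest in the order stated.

table();
translate([724, 1097, 0]) stool();
translate([-530, 323, 0]) stool();
translate([0, 0, 729]) chair();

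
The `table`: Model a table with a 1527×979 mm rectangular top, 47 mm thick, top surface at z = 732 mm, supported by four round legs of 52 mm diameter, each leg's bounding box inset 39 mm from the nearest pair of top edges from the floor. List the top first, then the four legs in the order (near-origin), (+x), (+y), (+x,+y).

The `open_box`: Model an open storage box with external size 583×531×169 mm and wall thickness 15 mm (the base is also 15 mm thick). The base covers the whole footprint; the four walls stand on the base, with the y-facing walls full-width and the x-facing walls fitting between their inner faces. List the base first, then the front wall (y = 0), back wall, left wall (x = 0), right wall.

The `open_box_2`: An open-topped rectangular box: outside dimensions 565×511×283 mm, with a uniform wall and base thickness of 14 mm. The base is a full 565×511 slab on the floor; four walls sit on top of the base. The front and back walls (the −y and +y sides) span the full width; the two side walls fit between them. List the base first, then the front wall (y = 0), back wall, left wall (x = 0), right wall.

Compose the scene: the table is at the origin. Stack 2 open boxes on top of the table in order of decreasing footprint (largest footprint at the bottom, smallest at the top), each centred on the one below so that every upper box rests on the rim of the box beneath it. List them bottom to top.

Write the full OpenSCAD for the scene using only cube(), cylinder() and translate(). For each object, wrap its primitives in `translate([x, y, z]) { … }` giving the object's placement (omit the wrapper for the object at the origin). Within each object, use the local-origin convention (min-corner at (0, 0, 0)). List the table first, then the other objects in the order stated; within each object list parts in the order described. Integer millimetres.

translate([0, 0, 685]) cube([1527, 979, 47]);
translate([65, 65, 0]) cylinder(h = 685, r = 26);
translate([1462, 65, 0]) cylinder(h = 685, r = 26);
translate([65, 914, 0]) cylinder(h = 685, r = 26);
translate([1462, 914, 0]) cylinder(h = 685, r = 26);
translate([472, 224, 732]) {
  cube([583, 531, 15]);
  translate([0, 0, 15]) cube([583, 15, 154]);
  translate([0, 516, 15]) cube([583, 15, 154]);
  translate([0, 15, 15]) cube([15, 501, 154]);
  translate([568, 15, 15]) cube([15, 501, 154]);
}
translate([481, 234, 901]) {
  cube([565, 511, 14]);
  translate([0, 0, 14]) cube([565, 14, 269]);
  translate([0, 497, 14]) cube([565, 14, 269]);
  translate([0, 14, 14]) cube([14, 483, 269]);
  translate([551, 14, 14]) cube([14, 483, 269]);
}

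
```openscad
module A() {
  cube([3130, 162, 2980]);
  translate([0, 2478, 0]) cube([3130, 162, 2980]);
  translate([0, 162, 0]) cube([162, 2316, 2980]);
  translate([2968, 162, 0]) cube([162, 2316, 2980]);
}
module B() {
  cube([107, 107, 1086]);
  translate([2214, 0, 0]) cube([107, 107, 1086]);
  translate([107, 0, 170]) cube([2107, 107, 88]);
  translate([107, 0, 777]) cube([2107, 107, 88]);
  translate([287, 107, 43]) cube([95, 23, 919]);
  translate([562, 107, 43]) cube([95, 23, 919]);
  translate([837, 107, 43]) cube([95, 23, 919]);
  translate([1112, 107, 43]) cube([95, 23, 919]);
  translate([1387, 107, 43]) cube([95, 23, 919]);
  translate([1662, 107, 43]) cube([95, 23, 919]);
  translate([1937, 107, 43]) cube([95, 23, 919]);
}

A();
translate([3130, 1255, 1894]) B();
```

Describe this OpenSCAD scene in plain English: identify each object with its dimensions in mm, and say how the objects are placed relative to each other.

A is a box-shaped house frame (walls only): outside footprint 3130×2640 mm, wall height 2980 mm, wall thickness 162 mm. The two y-facing walls run the full x-width; the two x-facing walls fit between the inner faces of the y-facing walls.

B is a fence section. Two 107×107 mm posts, 1086 mm tall, stand on the floor with a clear span of 2107 mm between their inner faces. Two horizontal rails of 107×88 mm section span the gap between the posts with their undersides at z = 170 mm and z = 777 mm, flush with the posts' −y face. 7 pickets, each 95 mm wide, 23 mm thick and 919 mm tall, are fixed to the +y face of the rails with their bottoms at z = 43 mm, evenly spaced across the span with equal gaps (rounded down to the nearest mm) at the −x end and between each pair — any rounding remainder accumulates at the +x end.

The fence section is beside the house frame with their tops flush at z = 2980.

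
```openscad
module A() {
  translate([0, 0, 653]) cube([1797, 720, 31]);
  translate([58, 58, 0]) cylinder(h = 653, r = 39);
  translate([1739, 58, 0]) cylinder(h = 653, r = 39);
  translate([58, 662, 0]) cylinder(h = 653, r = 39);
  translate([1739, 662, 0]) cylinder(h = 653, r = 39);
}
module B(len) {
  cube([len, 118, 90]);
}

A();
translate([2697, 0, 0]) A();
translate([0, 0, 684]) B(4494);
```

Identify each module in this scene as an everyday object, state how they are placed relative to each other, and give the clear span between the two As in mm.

A is a table. B is a beam. A beam spans the tops of two tables. The clear span between the two tables is 900 mm.

Second table starts at x = 2697; first ends at x = 1797; clear span = 2697 − 1797 = 900 mm.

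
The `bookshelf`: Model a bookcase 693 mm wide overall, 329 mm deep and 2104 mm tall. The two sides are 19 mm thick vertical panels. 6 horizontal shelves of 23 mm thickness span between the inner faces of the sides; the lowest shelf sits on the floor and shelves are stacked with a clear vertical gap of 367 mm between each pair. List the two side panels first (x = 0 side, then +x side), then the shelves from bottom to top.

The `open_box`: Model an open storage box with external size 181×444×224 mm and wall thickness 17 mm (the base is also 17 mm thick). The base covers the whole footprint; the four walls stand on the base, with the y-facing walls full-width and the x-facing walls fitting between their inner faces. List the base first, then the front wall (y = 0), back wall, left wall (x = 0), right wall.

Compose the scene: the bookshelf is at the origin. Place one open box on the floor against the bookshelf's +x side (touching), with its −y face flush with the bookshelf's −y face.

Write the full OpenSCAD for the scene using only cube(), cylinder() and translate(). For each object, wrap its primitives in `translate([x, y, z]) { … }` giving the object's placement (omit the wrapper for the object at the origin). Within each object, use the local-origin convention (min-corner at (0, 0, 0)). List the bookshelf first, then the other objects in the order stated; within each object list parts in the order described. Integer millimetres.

cube([19, 329, 2104]);
translate([674, 0, 0]) cube([19, 329, 2104]);
translate([19, 0, 0]) cube([655, 329, 23]);
translate([19, 0, 390]) cube([655, 329, 23]);
translate([19, 0, 780]) cube([655, 329, 23]);
translate([19, 0, 1170]) cube([655, 329, 23]);
translate([19, 0, 1560]) cube([655, 329, 23]);
translate([19, 0, 1950]) cube([655, 329, 23]);
translate([693, 0, 0]) {
  cube([181, 444, 17]);
  translate([0, 0, 17]) cube([181, 17, 207]);
  translate([0, 427, 17]) cube([181, 17, 207]);
  translate([0, 17, 17]) cube([17, 410, 207]);
  translate([164, 17, 17]) cube([17, 410, 207]);
}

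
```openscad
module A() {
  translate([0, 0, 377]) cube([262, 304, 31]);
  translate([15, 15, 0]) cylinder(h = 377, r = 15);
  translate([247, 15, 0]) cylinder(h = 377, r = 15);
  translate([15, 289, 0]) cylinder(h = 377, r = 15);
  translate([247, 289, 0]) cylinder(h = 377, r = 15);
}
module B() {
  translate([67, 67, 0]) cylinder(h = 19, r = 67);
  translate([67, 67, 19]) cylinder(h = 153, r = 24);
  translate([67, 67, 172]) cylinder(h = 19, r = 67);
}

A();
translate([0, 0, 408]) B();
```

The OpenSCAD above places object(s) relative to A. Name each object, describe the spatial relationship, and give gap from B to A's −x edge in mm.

The spool's min-x is at 0; the stool's min-x is 0; gap = 0 mm.

A is a stool. B is a spool. The spool is on top of the stool. The gap from the spool to the stool's −x edge is 0 mm.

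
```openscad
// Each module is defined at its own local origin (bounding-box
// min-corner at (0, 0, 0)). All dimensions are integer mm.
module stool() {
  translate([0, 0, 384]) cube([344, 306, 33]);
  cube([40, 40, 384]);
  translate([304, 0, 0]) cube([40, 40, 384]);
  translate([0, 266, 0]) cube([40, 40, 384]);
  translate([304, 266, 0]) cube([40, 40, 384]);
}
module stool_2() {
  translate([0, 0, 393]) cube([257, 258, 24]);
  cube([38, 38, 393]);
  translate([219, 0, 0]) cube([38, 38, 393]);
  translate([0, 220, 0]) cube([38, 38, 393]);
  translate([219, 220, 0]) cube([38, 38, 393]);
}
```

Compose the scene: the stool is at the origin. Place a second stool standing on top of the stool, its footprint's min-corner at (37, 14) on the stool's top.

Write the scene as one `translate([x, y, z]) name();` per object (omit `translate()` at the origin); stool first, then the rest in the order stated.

stool();
translate([37, 14, 417]) stool_2();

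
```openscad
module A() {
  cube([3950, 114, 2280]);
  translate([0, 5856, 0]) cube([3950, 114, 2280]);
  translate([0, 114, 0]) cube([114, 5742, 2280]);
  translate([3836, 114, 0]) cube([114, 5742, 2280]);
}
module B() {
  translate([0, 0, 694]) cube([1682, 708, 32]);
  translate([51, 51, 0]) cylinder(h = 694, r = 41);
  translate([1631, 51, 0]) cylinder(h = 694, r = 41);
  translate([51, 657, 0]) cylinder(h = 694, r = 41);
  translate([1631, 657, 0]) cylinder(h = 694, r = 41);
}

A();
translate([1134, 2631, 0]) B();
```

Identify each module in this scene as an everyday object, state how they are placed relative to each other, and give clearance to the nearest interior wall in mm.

A is a house frame. B is a table. The table sits inside the house frame, centred. The clearance to the nearest interior wall is 1020 mm.

Clearances: x = 1020, y = 2517; minimum 1020 mm.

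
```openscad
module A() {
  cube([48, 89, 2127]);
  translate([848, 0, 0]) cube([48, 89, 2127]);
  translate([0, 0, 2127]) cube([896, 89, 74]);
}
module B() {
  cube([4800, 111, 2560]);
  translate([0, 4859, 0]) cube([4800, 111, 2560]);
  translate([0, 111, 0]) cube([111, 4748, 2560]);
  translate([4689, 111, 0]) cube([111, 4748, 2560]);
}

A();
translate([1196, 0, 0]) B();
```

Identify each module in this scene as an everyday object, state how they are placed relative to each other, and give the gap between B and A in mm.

A is a door frame. B is a house frame. The house frame is on the floor beside the door frame on its +x side. The gap between the house frame and the door frame is 300 mm.

The house frame's nearest face is 300 mm from the door frame's +x face.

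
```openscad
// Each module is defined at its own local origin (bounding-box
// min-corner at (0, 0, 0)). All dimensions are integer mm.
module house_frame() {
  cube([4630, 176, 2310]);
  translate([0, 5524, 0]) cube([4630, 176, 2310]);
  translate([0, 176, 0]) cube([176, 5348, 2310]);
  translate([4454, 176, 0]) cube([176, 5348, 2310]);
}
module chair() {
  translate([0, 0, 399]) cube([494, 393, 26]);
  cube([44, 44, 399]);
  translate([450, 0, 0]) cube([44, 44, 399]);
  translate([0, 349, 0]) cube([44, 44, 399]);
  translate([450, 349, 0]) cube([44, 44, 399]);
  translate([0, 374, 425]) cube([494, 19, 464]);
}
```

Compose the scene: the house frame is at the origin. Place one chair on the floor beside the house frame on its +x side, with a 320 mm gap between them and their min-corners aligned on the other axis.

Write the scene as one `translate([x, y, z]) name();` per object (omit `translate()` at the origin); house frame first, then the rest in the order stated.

house_frame();
translate([4950, 0, 0]) chair();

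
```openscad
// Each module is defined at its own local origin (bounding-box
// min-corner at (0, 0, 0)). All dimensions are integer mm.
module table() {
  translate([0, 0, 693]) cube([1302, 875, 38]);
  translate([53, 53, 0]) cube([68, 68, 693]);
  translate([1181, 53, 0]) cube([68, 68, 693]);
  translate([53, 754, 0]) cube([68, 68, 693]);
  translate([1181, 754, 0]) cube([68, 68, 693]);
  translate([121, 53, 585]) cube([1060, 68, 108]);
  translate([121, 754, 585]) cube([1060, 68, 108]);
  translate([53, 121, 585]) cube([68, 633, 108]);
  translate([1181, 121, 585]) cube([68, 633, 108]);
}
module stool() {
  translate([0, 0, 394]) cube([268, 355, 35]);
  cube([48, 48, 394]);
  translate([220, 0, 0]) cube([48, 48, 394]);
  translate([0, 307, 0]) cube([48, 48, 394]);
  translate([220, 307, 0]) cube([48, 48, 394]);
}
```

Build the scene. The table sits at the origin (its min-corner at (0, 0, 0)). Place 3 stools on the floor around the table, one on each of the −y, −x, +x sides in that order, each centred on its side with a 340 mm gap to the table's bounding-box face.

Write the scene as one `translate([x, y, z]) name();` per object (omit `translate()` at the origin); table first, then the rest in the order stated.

table();
translate([517, -695, 0]) stool();
translate([-608, 260, 0]) stool();
translate([1642, 260, 0]) stool();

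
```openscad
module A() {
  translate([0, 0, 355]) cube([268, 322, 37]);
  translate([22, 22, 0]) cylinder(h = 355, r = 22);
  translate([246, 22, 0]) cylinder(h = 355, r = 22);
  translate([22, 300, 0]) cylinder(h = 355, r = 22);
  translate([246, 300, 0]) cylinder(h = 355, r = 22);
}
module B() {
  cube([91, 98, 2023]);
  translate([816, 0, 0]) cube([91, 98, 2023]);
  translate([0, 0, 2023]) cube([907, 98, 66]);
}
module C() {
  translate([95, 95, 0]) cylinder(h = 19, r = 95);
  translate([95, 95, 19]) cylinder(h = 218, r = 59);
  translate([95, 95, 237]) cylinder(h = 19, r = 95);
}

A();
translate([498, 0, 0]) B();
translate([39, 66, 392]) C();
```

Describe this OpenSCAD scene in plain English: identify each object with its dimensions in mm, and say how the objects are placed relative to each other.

A is a four-legged stool. The seat is a 268×322×37 mm slab whose top surface is at z = 392 mm; four round legs, each 44 mm in diameter, run from the floor (z = 0) to the underside of the seat, each leg's axis is inset half a diameter from the nearest pair of seat edges (so the leg's bounding box is flush with the corner).

B is a door frame. The clear opening is 725 mm wide and 2023 mm high. Two 91 mm wide jambs, 98 mm deep, stand either side of the opening from the floor to the top of the opening. A 66 mm thick head sits across the top of both jambs, spanning the full outside width of the frame.

C is a spool: two coaxial disc flanges of radius 95 mm and thickness 19 mm, joined by a core cylinder of radius 59 mm and height 218 mm. The lower flange rests on z = 0 and the three cylinders share a vertical axis.

The door frame is on the floor beside the stool on its +x side. The spool is on top of the stool, centred.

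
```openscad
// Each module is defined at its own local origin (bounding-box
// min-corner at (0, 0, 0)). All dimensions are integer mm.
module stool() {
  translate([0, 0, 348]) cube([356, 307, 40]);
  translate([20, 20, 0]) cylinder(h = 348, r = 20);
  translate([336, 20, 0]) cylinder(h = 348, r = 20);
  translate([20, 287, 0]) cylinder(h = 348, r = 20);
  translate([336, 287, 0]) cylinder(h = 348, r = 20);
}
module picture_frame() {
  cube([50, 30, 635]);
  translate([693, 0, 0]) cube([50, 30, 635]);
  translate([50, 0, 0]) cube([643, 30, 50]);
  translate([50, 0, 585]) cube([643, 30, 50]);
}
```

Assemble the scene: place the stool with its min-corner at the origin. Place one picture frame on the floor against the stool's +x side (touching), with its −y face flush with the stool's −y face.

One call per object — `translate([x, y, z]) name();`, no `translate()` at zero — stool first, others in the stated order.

stool();
translate([356, 0, 0]) picture_frame();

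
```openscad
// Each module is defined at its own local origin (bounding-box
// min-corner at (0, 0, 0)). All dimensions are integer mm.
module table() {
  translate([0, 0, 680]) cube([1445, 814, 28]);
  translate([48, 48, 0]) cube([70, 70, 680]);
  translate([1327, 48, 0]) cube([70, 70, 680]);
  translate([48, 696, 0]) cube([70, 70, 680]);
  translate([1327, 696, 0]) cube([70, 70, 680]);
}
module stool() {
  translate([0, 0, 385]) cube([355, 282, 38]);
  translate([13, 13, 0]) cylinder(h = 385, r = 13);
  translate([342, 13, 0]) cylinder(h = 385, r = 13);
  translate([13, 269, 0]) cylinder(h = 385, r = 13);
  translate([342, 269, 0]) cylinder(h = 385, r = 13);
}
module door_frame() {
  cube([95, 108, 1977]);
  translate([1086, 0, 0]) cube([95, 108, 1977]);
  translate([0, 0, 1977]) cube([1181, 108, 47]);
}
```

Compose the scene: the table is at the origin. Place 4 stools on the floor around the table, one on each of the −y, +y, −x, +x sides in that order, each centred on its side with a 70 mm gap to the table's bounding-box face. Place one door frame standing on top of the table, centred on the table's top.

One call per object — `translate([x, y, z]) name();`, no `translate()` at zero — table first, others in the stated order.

table();
translate([545, -352, 0]) stool();
translate([545, 884, 0]) stool();
translate([-425, 266, 0]) stool();
translate([1515, 266, 0]) stool();
translate([132, 353, 708]) door_frame();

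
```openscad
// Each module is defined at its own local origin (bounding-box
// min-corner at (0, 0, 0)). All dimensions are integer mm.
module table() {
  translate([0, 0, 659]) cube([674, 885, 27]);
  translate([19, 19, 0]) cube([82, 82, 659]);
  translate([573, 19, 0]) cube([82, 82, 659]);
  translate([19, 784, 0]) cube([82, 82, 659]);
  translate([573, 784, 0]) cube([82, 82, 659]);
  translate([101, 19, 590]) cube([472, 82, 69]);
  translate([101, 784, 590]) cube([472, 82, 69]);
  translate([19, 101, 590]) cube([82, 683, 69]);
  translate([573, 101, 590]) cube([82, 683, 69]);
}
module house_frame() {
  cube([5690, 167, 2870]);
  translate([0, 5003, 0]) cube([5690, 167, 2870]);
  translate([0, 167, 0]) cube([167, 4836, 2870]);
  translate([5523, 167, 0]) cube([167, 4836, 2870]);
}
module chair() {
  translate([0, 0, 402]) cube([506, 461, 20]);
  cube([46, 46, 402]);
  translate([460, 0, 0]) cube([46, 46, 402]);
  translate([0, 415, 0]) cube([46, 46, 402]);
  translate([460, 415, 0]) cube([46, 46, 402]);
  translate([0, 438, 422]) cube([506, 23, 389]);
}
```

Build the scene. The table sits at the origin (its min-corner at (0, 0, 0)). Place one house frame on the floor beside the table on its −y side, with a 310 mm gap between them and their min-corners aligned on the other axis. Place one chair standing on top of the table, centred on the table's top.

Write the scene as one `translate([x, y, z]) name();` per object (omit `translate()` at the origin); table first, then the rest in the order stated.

table();
translate([0, -5480, 0]) house_frame();
translate([84, 212, 686]) chair();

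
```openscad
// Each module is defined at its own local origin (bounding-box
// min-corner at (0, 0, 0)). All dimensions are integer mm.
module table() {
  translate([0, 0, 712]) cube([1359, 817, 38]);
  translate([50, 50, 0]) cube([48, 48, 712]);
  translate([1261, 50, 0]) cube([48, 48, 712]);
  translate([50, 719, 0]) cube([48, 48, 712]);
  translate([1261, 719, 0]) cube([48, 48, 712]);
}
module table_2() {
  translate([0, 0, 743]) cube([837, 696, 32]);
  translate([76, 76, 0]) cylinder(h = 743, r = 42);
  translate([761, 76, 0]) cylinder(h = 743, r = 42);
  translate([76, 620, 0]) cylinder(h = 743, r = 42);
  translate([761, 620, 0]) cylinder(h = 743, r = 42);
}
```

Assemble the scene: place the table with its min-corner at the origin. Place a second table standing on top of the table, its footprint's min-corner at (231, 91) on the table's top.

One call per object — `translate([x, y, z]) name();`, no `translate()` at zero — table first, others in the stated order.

table();
translate([231, 91, 750]) table_2();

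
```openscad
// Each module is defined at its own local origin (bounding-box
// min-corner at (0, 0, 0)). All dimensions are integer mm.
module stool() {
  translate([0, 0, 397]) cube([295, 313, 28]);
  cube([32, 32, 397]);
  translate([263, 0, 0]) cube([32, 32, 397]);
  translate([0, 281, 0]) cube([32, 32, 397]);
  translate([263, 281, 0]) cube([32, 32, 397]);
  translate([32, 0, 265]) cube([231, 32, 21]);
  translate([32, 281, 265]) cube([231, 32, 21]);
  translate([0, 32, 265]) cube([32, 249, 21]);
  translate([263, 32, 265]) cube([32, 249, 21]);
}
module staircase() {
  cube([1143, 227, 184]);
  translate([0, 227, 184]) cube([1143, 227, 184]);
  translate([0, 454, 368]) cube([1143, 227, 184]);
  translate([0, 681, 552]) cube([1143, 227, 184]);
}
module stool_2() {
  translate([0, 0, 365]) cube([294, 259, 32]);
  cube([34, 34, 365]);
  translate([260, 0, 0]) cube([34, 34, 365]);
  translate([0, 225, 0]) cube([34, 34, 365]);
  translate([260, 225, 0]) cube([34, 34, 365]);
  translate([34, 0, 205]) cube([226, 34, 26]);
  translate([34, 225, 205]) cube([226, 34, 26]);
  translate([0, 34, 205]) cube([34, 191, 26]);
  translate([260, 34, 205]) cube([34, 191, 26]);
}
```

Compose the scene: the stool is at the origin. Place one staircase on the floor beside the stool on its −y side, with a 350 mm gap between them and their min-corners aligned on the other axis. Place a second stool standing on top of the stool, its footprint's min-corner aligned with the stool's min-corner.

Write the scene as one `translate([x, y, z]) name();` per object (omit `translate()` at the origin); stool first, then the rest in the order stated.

stool();
translate([0, -1258, 0]) staircase();
translate([0, 0, 425]) stool_2();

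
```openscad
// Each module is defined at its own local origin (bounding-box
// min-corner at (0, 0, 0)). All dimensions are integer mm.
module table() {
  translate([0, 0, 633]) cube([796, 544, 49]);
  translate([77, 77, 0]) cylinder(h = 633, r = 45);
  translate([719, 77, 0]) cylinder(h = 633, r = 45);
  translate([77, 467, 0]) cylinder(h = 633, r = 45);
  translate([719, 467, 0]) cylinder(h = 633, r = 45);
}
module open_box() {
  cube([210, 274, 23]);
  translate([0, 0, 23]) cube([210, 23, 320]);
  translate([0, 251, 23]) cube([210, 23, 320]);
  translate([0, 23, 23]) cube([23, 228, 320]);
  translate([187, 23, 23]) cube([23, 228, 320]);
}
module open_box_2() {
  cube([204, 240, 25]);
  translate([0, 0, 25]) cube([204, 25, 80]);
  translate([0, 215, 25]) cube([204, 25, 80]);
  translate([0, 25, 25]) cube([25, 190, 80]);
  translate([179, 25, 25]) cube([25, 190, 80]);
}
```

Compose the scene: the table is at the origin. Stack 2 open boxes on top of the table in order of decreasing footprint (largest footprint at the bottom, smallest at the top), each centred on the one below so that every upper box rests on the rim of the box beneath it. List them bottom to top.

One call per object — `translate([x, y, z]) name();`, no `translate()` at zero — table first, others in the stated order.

table();
translate([293, 135, 682]) open_box();
translate([296, 152, 1025]) open_box_2();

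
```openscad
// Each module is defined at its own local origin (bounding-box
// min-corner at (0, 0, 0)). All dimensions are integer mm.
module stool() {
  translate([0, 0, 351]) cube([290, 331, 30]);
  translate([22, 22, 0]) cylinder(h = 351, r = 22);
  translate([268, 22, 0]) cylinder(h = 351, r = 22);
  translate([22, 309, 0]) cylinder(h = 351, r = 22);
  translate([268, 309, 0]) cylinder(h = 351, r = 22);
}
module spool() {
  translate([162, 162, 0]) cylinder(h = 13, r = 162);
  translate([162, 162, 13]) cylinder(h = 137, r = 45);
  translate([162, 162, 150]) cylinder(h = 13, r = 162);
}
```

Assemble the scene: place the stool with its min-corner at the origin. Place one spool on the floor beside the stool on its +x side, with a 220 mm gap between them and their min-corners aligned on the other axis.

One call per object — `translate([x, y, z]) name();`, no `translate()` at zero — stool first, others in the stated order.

stool();
translate([510, 0, 0]) spool();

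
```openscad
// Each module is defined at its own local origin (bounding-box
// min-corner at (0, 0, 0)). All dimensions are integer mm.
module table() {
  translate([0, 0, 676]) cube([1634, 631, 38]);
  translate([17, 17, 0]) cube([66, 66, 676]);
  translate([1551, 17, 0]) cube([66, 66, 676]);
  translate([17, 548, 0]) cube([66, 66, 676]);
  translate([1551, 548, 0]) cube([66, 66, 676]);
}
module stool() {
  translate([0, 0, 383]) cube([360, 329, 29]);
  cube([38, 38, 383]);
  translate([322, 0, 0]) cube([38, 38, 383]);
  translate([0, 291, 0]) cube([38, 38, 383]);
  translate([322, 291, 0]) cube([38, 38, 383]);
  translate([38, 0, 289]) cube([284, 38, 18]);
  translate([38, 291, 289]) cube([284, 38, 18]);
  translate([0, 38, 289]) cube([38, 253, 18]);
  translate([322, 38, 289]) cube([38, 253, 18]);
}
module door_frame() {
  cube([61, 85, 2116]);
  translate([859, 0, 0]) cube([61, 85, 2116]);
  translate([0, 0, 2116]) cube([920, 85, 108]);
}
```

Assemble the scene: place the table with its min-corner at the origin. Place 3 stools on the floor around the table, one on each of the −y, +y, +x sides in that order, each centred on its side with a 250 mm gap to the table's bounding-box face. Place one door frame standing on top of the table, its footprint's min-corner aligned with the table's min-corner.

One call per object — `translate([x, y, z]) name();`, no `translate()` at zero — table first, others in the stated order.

table();
translate([637, -579, 0]) stool();
translate([637, 881, 0]) stool();
translate([1884, 151, 0]) stool();
translate([0, 0, 714]) door_frame();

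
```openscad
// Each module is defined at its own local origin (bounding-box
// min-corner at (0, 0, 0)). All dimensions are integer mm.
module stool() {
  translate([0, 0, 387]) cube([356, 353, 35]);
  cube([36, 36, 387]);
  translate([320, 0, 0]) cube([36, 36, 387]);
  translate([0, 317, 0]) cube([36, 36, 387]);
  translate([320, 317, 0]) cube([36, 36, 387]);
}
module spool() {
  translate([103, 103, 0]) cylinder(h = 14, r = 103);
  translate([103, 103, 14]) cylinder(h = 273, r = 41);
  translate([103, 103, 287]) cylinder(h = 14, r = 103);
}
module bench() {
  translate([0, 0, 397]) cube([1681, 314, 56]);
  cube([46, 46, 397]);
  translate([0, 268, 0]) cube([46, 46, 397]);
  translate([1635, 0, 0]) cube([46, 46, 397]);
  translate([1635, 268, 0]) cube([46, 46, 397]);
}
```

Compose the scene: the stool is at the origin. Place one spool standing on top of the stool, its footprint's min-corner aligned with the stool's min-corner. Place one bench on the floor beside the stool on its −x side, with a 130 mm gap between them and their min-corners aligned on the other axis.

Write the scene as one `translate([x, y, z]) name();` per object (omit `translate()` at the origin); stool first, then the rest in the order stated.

stool();
translate([0, 0, 422]) spool();
translate([-1811, 0, 0]) bench();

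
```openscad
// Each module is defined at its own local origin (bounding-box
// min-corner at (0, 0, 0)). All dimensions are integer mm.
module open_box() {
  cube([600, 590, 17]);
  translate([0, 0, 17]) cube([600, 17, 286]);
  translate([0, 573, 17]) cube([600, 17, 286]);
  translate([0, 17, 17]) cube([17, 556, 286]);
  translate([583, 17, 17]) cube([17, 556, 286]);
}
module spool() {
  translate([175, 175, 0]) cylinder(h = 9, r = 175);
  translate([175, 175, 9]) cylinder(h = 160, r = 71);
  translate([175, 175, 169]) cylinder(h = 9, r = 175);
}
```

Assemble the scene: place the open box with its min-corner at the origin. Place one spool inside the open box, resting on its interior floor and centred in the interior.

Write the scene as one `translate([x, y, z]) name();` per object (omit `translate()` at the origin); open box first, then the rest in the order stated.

open_box();
translate([125, 120, 17]) spool();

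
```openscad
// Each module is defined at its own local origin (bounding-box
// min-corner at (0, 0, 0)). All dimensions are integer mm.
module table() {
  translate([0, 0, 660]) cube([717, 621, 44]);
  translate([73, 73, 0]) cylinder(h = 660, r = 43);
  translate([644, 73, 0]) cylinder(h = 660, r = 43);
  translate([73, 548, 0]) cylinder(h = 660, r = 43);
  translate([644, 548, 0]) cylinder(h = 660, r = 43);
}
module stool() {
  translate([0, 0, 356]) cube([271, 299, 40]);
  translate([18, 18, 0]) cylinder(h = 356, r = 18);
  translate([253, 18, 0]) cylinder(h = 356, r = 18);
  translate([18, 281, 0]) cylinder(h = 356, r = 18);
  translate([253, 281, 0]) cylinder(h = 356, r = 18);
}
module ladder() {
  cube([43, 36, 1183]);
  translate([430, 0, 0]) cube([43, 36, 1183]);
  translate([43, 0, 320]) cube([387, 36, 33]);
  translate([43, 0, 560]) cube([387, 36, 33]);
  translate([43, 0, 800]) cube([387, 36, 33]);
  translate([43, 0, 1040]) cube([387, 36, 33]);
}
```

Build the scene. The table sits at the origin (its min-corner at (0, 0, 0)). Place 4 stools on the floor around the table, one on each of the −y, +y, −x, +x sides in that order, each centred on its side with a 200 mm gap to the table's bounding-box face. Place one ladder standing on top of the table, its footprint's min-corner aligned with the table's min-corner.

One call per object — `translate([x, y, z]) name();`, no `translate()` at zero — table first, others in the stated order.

table();
translate([223, -499, 0]) stool();
translate([223, 821, 0]) stool();
translate([-471, 161, 0]) stool();
translate([917, 161, 0]) stool();
translate([0, 0, 704]) ladder();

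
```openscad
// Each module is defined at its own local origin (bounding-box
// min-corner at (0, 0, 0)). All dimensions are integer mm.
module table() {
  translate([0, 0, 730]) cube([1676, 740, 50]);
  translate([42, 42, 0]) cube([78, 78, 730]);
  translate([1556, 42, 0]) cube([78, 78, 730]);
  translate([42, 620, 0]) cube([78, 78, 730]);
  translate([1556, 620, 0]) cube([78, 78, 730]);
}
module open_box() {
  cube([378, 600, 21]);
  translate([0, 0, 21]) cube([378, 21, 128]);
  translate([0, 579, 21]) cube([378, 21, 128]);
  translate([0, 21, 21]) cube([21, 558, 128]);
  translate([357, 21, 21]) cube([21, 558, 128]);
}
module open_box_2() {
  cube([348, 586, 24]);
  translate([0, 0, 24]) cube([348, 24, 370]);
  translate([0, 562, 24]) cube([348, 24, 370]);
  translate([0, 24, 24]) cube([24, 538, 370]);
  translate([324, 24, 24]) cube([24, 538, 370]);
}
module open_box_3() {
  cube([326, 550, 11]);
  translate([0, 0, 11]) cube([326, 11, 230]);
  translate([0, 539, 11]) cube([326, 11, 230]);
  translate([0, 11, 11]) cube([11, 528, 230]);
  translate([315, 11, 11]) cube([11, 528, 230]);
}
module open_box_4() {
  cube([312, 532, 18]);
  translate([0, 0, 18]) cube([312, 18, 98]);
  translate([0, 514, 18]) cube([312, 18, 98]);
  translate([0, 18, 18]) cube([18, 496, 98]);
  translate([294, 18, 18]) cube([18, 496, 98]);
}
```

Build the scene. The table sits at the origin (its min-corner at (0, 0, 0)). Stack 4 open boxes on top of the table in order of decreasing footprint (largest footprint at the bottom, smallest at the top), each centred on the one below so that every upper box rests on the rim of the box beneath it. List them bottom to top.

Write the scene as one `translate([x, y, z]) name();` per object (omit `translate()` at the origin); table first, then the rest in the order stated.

table();
translate([649, 70, 780]) open_box();
translate([664, 77, 929]) open_box_2();
translate([675, 95, 1323]) open_box_3();
translate([682, 104, 1564]) open_box_4();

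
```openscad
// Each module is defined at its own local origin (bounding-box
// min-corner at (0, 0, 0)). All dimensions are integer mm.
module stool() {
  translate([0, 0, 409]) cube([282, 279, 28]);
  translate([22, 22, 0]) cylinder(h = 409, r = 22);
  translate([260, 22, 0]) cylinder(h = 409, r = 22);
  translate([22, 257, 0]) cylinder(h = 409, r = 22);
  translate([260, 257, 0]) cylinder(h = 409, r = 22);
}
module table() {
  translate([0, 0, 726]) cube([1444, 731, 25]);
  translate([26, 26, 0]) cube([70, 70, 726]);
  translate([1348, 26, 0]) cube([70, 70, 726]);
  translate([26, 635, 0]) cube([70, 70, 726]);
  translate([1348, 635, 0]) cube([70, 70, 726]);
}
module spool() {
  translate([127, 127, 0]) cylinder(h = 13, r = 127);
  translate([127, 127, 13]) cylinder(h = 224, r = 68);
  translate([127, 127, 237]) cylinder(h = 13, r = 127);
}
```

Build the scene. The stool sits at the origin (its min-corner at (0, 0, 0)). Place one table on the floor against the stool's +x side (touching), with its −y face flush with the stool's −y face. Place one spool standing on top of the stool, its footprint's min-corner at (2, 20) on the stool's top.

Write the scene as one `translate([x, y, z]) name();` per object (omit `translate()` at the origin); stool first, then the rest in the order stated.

stool();
translate([282, 0, 0]) table();
translate([2, 20, 437]) spool();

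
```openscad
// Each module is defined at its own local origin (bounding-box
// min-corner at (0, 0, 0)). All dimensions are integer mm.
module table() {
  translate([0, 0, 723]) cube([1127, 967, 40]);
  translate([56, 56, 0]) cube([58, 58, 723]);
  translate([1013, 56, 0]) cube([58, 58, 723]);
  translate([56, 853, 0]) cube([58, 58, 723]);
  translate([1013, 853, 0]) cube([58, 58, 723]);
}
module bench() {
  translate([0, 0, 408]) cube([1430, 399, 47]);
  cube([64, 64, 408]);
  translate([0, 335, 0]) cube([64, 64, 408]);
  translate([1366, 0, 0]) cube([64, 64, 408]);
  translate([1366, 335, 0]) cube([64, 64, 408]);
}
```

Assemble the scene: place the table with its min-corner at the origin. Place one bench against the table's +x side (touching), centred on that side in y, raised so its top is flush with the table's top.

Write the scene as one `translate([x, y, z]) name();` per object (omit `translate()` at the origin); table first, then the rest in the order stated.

table();
translate([1127, 284, 308]) bench();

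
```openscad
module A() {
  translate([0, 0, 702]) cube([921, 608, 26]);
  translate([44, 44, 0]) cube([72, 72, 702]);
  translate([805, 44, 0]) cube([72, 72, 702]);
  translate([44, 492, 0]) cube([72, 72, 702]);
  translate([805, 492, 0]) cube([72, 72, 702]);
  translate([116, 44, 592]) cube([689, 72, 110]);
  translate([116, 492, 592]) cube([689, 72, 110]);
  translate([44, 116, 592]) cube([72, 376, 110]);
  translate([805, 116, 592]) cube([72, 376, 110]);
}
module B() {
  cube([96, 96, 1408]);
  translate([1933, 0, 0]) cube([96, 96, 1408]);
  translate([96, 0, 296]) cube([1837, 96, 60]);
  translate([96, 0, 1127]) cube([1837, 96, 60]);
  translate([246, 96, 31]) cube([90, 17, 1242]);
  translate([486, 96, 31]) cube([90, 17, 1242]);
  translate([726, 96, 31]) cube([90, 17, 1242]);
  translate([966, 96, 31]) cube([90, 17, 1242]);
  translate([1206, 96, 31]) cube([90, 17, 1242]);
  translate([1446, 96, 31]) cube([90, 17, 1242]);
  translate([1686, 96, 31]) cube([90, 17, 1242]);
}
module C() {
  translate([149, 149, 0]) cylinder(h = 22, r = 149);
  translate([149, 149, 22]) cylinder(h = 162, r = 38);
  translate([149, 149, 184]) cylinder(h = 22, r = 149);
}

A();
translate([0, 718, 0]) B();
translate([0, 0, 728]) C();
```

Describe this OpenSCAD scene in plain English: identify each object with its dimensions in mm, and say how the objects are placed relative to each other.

A is a table with a 921×608 mm rectangular top, 26 mm thick, top surface at z = 728 mm, supported by four 72×72 mm square legs, each inset 44 mm from the nearest pair of top edges, running from the floor. Four apron rails, 72 mm thick and 110 mm tall, run between adjacent legs with their top edges flush with the underside of the top and their outer faces flush with the legs' outer faces.

B is a fence section. Two 96×96 mm posts, 1408 mm tall, stand on the floor with a clear span of 1837 mm between their inner faces. Two horizontal rails of 96×60 mm section span the gap between the posts with their undersides at z = 296 mm and z = 1127 mm, flush with the posts' −y face. 7 pickets, each 90 mm wide, 17 mm thick and 1242 mm tall, are fixed to the +y face of the rails with their bottoms at z = 31 mm, evenly spaced across the span with equal gaps (rounded down to the nearest mm) at the −x end and between each pair — any rounding remainder accumulates at the +x end.

C is a spool: two coaxial disc flanges of radius 149 mm and thickness 22 mm, joined by a core cylinder of radius 38 mm and height 162 mm. The lower flange rests on z = 0 and the three cylinders share a vertical axis.

The fence section is on the floor beside the table on its +y side. The spool is on top of the table.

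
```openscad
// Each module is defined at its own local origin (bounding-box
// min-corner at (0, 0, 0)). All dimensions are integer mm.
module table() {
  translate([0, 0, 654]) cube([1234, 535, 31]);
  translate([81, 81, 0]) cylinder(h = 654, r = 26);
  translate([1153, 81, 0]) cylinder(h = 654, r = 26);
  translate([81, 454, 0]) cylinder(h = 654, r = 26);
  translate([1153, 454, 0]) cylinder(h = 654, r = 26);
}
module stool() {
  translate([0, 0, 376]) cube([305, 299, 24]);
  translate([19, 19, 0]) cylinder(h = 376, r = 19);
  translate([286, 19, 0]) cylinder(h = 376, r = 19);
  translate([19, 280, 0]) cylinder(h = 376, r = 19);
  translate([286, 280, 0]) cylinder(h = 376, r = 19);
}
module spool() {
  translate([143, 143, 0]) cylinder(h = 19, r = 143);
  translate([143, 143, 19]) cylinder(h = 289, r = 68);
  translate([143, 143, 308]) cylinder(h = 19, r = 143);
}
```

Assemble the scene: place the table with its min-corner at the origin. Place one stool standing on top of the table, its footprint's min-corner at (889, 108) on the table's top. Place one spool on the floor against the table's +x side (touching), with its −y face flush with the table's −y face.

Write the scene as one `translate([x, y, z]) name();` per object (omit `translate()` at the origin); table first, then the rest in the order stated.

table();
translate([889, 108, 685]) stool();
translate([1234, 0, 0]) spool();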